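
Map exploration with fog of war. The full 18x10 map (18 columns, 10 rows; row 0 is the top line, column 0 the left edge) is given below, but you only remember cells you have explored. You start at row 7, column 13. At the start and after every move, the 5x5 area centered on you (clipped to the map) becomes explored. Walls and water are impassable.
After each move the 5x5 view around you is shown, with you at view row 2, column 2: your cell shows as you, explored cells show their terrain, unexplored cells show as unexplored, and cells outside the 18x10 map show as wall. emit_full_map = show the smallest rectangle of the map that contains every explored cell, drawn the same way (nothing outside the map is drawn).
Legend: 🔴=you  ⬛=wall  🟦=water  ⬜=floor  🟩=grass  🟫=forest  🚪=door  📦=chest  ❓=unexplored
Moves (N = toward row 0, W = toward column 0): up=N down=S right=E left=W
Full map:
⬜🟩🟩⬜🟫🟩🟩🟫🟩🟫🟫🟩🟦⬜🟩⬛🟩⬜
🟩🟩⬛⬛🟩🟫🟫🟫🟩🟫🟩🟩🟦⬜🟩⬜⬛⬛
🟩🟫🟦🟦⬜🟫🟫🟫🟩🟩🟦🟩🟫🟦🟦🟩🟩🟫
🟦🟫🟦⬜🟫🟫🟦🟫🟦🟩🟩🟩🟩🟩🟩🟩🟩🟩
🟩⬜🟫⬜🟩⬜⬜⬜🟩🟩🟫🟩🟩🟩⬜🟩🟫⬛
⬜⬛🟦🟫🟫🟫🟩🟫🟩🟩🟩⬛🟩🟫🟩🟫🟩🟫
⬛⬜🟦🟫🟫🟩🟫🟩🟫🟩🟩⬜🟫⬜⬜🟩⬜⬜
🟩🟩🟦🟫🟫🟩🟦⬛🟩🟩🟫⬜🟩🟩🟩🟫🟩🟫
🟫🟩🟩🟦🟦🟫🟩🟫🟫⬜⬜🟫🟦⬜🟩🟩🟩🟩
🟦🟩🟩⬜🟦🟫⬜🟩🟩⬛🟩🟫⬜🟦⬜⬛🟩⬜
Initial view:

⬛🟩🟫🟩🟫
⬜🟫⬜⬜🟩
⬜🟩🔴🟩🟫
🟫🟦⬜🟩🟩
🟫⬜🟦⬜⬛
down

⬜🟫⬜⬜🟩
⬜🟩🟩🟩🟫
🟫🟦🔴🟩🟩
🟫⬜🟦⬜⬛
⬛⬛⬛⬛⬛

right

🟫⬜⬜🟩⬜
🟩🟩🟩🟫🟩
🟦⬜🔴🟩🟩
⬜🟦⬜⬛🟩
⬛⬛⬛⬛⬛

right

⬜⬜🟩⬜⬜
🟩🟩🟫🟩🟫
⬜🟩🔴🟩🟩
🟦⬜⬛🟩⬜
⬛⬛⬛⬛⬛

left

🟫⬜⬜🟩⬜
🟩🟩🟩🟫🟩
🟦⬜🔴🟩🟩
⬜🟦⬜⬛🟩
⬛⬛⬛⬛⬛

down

🟩🟩🟩🟫🟩
🟦⬜🟩🟩🟩
⬜🟦🔴⬛🟩
⬛⬛⬛⬛⬛
⬛⬛⬛⬛⬛

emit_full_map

⬛🟩🟫🟩🟫❓❓
⬜🟫⬜⬜🟩⬜⬜
⬜🟩🟩🟩🟫🟩🟫
🟫🟦⬜🟩🟩🟩🟩
🟫⬜🟦🔴⬛🟩⬜


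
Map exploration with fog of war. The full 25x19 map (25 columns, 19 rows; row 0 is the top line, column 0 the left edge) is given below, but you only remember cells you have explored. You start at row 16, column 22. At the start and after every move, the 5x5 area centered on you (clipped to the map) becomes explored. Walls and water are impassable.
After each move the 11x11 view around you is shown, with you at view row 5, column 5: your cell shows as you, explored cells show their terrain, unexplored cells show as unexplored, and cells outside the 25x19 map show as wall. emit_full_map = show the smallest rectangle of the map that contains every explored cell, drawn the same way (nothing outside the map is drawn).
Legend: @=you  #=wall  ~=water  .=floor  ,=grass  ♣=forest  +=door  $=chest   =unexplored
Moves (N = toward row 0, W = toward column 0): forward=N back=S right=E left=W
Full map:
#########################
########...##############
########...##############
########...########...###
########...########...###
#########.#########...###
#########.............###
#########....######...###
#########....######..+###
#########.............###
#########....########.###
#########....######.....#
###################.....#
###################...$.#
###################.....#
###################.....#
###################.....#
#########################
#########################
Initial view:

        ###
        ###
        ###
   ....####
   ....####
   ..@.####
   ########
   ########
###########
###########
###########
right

       ####
       ####
       ####
  ....#####
  ....#####
  ...@#####
  #########
  #########
###########
###########
###########

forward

       ####
       ####
       ####
   .$.#####
  ....#####
  ...@#####
  ....#####
  #########
  #########
###########
###########

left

        ###
        ###
        ###
   ..$.####
   ....####
   ..@.####
   ....####
   ########
   ########
###########
###########

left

         ##
         ##
         ##
   ...$.###
   .....###
   ..@..###
   .....###
   ########
    #######
###########
###########

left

          #
          #
          #
   #...$.##
   #.....##
   #.@...##
   #.....##
   ########
     ######
###########
###########

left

           
           
           
   ##...$.#
   ##.....#
   ##@....#
   ##.....#
   ########
      #####
###########
###########

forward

           
           
           
   ##...   
   ##...$.#
   ##@....#
   ##.....#
   ##.....#
   ########
      #####
###########

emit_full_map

##...   
##...$.#
##@....#
##.....#
##.....#
########
   #####

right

          #
          #
          #
  ##....  #
  ##...$.##
  ##.@...##
  ##.....##
  ##.....##
  #########
     ######
###########

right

         ##
         ##
         ##
 ##..... ##
 ##...$.###
 ##..@..###
 ##.....###
 ##.....###
 ##########
    #######
###########

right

        ###
        ###
        ###
##.....####
##...$.####
##...@.####
##.....####
##.....####
###########
   ########
###########

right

       ####
       ####
       ####
#.....#####
#...$.#####
#....@#####
#.....#####
#.....#####
###########
  #########
###########

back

       ####
       ####
#.....#####
#...$.#####
#.....#####
#....@#####
#.....#####
###########
  #########
###########
###########

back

       ####
#.....#####
#...$.#####
#.....#####
#.....#####
#....@#####
###########
  #########
###########
###########
###########

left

        ###
##.....####
##...$.####
##.....####
##.....####
##...@.####
###########
   ########
###########
###########
###########

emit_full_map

##.....#
##...$.#
##.....#
##.....#
##...@.#
########
   #####

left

         ##
 ##.....###
 ##...$.###
 ##.....###
 ##.....###
 ##..@..###
 ##########
   ########
###########
###########
###########

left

          #
  ##.....##
  ##...$.##
  ##.....##
  ##.....##
  ##.@...##
  #########
   ########
###########
###########
###########

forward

          #
          #
  ##.....##
  ##...$.##
  ##.....##
  ##.@...##
  ##.....##
  #########
   ########
###########
###########

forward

          #
          #
          #
  ##.....##
  ##...$.##
  ##.@...##
  ##.....##
  ##.....##
  #########
   ########
###########

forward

          #
          #
          #
   #....  #
  ##.....##
  ##.@.$.##
  ##.....##
  ##.....##
  ##.....##
  #########
   ########

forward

          #
          #
          #
   ###.#  #
   #....  #
  ##.@...##
  ##...$.##
  ##.....##
  ##.....##
  ##.....##
  #########

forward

          #
          #
          #
   ....#  #
   ###.#  #
   #.@..  #
  ##.....##
  ##...$.##
  ##.....##
  ##.....##
  ##.....##

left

           
           
           
   .....#  
   ####.#  
   ##@...  
   ##.....#
   ##...$.#
   ##.....#
   ##.....#
   ##.....#

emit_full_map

.....#  
####.#  
##@...  
##.....#
##...$.#
##.....#
##.....#
##.....#
########
 #######

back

           
           
   .....#  
   ####.#  
   ##....  
   ##@....#
   ##...$.#
   ##.....#
   ##.....#
   ##.....#
   ########

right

          #
          #
  .....#  #
  ####.#  #
  ##....  #
  ##.@...##
  ##...$.##
  ##.....##
  ##.....##
  ##.....##
  #########

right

         ##
         ##
 .....#  ##
 ####.## ##
 ##..... ##
 ##..@..###
 ##...$.###
 ##.....###
 ##.....###
 ##.....###
 ##########

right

        ###
        ###
.....#  ###
####.######
##.....####
##...@.####
##...$.####
##.....####
##.....####
##.....####
###########

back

        ###
.....#  ###
####.######
##.....####
##.....####
##...@.####
##.....####
##.....####
##.....####
###########
 ##########

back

.....#  ###
####.######
##.....####
##.....####
##...$.####
##...@.####
##.....####
##.....####
###########
 ##########
###########

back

####.######
##.....####
##.....####
##...$.####
##.....####
##...@.####
##.....####
###########
 ##########
###########
###########

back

##.....####
##.....####
##...$.####
##.....####
##.....####
##...@.####
###########
 ##########
###########
###########
###########

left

 ##.....###
 ##.....###
 ##...$.###
 ##.....###
 ##.....###
 ##..@..###
 ##########
  #########
###########
###########
###########

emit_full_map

.....#  
####.###
##.....#
##.....#
##...$.#
##.....#
##.....#
##..@..#
########
 #######


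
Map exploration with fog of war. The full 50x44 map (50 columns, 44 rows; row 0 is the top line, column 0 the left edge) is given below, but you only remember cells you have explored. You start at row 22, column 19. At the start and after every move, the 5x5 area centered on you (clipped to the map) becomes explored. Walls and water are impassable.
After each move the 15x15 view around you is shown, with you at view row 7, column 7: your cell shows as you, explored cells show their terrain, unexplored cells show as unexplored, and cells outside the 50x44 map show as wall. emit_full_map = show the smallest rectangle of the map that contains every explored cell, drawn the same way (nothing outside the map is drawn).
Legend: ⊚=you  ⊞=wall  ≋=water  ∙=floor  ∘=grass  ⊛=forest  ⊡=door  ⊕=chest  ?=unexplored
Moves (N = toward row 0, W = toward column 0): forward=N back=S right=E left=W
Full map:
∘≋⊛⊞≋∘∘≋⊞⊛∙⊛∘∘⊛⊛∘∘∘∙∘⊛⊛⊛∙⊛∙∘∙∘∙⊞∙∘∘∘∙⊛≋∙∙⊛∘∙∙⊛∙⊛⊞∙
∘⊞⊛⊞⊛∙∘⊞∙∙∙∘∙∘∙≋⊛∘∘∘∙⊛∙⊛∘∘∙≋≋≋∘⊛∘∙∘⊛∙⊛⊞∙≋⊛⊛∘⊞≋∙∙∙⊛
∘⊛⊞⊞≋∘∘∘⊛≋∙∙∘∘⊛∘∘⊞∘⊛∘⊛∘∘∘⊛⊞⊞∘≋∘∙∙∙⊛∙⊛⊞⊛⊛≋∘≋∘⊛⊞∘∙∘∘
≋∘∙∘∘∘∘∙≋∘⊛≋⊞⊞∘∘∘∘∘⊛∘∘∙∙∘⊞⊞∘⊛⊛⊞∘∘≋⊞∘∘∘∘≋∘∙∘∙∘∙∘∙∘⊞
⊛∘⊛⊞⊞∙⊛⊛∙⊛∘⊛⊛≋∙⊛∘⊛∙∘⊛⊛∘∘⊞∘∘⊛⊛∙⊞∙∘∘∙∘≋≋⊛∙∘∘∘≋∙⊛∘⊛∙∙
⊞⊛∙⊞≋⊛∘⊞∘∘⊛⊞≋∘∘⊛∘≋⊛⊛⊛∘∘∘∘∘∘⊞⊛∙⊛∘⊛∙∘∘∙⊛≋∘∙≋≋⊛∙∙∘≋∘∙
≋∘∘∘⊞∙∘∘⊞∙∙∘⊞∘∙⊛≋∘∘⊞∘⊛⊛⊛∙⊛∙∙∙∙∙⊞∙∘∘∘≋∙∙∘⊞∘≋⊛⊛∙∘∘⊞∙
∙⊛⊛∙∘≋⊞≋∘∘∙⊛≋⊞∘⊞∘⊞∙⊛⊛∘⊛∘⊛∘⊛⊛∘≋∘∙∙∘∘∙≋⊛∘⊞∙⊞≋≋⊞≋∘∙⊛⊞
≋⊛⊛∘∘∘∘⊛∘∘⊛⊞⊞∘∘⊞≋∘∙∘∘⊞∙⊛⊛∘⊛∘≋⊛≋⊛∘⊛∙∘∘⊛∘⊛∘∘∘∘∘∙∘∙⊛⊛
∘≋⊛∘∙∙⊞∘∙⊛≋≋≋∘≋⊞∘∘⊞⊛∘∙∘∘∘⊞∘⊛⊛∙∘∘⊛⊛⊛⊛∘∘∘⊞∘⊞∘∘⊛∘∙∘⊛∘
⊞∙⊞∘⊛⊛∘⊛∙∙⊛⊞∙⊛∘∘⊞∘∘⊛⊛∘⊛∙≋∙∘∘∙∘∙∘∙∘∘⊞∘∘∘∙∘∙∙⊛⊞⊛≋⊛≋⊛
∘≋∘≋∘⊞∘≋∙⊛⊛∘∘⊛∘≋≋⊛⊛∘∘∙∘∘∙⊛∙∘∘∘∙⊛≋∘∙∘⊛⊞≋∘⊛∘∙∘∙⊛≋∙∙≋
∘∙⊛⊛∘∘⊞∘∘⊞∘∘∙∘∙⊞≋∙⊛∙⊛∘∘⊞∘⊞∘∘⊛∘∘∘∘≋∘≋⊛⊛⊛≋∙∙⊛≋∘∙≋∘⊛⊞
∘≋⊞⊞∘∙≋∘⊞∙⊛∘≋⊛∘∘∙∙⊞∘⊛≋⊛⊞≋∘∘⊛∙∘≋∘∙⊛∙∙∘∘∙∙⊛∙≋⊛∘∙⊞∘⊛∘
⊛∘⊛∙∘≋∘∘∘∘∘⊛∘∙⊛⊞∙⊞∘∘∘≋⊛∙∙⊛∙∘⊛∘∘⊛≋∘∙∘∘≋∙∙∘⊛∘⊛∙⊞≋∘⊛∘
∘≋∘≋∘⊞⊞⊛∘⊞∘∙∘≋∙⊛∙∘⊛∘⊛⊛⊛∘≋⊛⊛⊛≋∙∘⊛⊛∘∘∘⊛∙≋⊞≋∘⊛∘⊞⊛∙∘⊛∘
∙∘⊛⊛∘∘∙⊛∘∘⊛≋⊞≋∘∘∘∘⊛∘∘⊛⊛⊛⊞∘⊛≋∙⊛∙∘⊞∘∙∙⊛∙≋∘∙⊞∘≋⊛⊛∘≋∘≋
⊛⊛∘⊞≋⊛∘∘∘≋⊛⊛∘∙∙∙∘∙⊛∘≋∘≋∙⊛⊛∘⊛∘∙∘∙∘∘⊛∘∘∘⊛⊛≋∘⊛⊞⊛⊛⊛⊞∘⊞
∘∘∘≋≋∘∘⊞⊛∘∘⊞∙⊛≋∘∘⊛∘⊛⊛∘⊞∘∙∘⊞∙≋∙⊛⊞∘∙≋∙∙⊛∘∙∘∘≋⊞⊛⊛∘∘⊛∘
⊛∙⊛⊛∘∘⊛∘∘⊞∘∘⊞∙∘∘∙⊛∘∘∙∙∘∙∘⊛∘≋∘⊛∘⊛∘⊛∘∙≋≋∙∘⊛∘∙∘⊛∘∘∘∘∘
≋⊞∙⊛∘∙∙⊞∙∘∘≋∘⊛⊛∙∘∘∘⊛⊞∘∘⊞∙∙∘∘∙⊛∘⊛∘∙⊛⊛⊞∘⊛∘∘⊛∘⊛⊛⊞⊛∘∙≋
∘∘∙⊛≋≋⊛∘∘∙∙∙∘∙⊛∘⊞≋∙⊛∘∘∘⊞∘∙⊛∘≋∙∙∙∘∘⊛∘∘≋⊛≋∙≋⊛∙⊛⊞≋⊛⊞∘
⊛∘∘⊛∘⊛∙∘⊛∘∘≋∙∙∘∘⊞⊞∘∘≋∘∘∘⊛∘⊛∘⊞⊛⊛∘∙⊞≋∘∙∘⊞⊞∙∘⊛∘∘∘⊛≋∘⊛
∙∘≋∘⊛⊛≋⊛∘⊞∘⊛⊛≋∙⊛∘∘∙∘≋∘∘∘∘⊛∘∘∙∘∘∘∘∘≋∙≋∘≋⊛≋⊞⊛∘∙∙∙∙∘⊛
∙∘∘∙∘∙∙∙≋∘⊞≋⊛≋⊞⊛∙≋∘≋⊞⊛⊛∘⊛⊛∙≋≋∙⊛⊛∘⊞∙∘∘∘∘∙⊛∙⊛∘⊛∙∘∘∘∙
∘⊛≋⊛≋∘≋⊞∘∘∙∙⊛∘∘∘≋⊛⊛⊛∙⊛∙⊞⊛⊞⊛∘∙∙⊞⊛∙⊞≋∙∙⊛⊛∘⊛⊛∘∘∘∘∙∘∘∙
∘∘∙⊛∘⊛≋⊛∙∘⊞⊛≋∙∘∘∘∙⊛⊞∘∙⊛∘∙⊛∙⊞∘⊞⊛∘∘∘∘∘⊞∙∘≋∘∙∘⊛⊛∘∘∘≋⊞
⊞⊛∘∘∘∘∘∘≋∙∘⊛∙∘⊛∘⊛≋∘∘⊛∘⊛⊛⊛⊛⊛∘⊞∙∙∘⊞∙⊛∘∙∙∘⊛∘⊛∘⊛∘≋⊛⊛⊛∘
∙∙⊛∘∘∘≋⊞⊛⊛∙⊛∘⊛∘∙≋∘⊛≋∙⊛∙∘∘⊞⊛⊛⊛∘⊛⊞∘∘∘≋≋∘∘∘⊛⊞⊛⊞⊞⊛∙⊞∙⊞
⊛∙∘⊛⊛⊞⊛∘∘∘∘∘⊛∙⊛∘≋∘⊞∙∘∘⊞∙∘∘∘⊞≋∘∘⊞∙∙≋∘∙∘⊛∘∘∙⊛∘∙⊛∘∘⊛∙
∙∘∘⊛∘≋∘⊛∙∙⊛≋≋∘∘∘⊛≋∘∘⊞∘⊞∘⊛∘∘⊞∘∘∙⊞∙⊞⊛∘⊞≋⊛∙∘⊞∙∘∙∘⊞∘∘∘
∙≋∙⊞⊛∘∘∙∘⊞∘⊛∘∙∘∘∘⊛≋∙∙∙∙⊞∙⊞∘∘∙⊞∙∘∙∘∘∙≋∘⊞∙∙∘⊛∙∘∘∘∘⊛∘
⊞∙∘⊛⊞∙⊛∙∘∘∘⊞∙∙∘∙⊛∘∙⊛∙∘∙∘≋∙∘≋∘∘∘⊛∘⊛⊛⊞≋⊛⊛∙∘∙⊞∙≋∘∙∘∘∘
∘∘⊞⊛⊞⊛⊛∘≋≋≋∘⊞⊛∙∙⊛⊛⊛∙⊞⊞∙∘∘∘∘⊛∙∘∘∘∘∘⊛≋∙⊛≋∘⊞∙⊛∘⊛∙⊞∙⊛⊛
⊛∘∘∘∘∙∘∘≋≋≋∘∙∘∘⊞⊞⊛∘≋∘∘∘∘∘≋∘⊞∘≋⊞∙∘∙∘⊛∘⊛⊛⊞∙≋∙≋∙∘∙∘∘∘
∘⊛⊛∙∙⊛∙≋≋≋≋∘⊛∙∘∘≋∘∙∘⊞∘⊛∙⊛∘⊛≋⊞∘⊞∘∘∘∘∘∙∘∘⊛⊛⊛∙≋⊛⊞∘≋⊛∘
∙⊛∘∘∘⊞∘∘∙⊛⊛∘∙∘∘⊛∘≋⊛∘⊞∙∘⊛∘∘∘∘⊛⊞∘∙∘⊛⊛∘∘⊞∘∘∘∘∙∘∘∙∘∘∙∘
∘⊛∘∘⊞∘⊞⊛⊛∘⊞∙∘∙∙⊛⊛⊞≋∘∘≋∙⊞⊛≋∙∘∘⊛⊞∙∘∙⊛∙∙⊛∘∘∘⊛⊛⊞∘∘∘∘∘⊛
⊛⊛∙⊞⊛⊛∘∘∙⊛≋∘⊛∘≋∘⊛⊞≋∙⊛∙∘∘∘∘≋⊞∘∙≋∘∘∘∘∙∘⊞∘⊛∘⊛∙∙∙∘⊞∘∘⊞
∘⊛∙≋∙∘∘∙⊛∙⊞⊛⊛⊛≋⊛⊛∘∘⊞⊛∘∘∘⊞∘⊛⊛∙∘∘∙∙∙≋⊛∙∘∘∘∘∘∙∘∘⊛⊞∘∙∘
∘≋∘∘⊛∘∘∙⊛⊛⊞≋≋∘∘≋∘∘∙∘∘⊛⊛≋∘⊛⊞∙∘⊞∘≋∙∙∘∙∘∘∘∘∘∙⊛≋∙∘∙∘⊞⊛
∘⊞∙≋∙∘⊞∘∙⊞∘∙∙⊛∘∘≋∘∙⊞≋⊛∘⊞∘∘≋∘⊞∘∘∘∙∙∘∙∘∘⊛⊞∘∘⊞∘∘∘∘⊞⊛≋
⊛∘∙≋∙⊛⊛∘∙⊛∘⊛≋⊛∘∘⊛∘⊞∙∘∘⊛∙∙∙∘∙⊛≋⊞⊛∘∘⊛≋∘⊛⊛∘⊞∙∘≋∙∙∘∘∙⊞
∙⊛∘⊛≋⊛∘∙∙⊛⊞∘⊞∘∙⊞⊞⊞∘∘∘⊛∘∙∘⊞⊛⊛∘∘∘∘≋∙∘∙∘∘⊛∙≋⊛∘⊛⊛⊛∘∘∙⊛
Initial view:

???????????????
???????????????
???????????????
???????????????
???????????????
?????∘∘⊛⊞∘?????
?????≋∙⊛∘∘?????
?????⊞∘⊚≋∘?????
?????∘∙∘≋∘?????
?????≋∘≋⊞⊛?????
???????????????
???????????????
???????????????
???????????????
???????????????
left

???????????????
???????????????
???????????????
???????????????
???????????????
?????∘∘∘⊛⊞∘????
?????⊞≋∙⊛∘∘????
?????⊞⊞⊚∘≋∘????
?????∘∘∙∘≋∘????
?????∙≋∘≋⊞⊛????
???????????????
???????????????
???????????????
???????????????
???????????????

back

???????????????
???????????????
???????????????
???????????????
?????∘∘∘⊛⊞∘????
?????⊞≋∙⊛∘∘????
?????⊞⊞∘∘≋∘????
?????∘∘⊚∘≋∘????
?????∙≋∘≋⊞⊛????
?????≋⊛⊛⊛∙?????
???????????????
???????????????
???????????????
???????????????
???????????????

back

???????????????
???????????????
???????????????
?????∘∘∘⊛⊞∘????
?????⊞≋∙⊛∘∘????
?????⊞⊞∘∘≋∘????
?????∘∘∙∘≋∘????
?????∙≋⊚≋⊞⊛????
?????≋⊛⊛⊛∙?????
?????∘∙⊛⊞∘?????
???????????????
???????????????
???????????????
???????????????
???????????????

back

???????????????
???????????????
?????∘∘∘⊛⊞∘????
?????⊞≋∙⊛∘∘????
?????⊞⊞∘∘≋∘????
?????∘∘∙∘≋∘????
?????∙≋∘≋⊞⊛????
?????≋⊛⊚⊛∙?????
?????∘∙⊛⊞∘?????
?????⊛≋∘∘⊛?????
???????????????
???????????????
???????????????
???????????????
???????????????

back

???????????????
?????∘∘∘⊛⊞∘????
?????⊞≋∙⊛∘∘????
?????⊞⊞∘∘≋∘????
?????∘∘∙∘≋∘????
?????∙≋∘≋⊞⊛????
?????≋⊛⊛⊛∙?????
?????∘∙⊚⊞∘?????
?????⊛≋∘∘⊛?????
?????≋∘⊛≋∙?????
???????????????
???????????????
???????????????
???????????????
???????????????

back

?????∘∘∘⊛⊞∘????
?????⊞≋∙⊛∘∘????
?????⊞⊞∘∘≋∘????
?????∘∘∙∘≋∘????
?????∙≋∘≋⊞⊛????
?????≋⊛⊛⊛∙?????
?????∘∙⊛⊞∘?????
?????⊛≋⊚∘⊛?????
?????≋∘⊛≋∙?????
?????≋∘⊞∙∘?????
???????????????
???????????????
???????????????
???????????????
???????????????

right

????∘∘∘⊛⊞∘?????
????⊞≋∙⊛∘∘?????
????⊞⊞∘∘≋∘?????
????∘∘∙∘≋∘?????
????∙≋∘≋⊞⊛?????
????≋⊛⊛⊛∙⊛?????
????∘∙⊛⊞∘∙?????
????⊛≋∘⊚⊛∘?????
????≋∘⊛≋∙⊛?????
????≋∘⊞∙∘∘?????
???????????????
???????????????
???????????????
???????????????
???????????????

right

???∘∘∘⊛⊞∘??????
???⊞≋∙⊛∘∘??????
???⊞⊞∘∘≋∘??????
???∘∘∙∘≋∘??????
???∙≋∘≋⊞⊛??????
???≋⊛⊛⊛∙⊛∙?????
???∘∙⊛⊞∘∙⊛?????
???⊛≋∘∘⊚∘⊛?????
???≋∘⊛≋∙⊛∙?????
???≋∘⊞∙∘∘⊞?????
???????????????
???????????????
???????????????
???????????????
???????????????

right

??∘∘∘⊛⊞∘???????
??⊞≋∙⊛∘∘???????
??⊞⊞∘∘≋∘???????
??∘∘∙∘≋∘???????
??∙≋∘≋⊞⊛???????
??≋⊛⊛⊛∙⊛∙⊞?????
??∘∙⊛⊞∘∙⊛∘?????
??⊛≋∘∘⊛⊚⊛⊛?????
??≋∘⊛≋∙⊛∙∘?????
??≋∘⊞∙∘∘⊞∙?????
???????????????
???????????????
???????????????
???????????????
???????????????

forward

???????????????
??∘∘∘⊛⊞∘???????
??⊞≋∙⊛∘∘???????
??⊞⊞∘∘≋∘???????
??∘∘∙∘≋∘???????
??∙≋∘≋⊞⊛⊛∘?????
??≋⊛⊛⊛∙⊛∙⊞?????
??∘∙⊛⊞∘⊚⊛∘?????
??⊛≋∘∘⊛∘⊛⊛?????
??≋∘⊛≋∙⊛∙∘?????
??≋∘⊞∙∘∘⊞∙?????
???????????????
???????????????
???????????????
???????????????

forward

???????????????
???????????????
??∘∘∘⊛⊞∘???????
??⊞≋∙⊛∘∘???????
??⊞⊞∘∘≋∘???????
??∘∘∙∘≋∘∘∘?????
??∙≋∘≋⊞⊛⊛∘?????
??≋⊛⊛⊛∙⊚∙⊞?????
??∘∙⊛⊞∘∙⊛∘?????
??⊛≋∘∘⊛∘⊛⊛?????
??≋∘⊛≋∙⊛∙∘?????
??≋∘⊞∙∘∘⊞∙?????
???????????????
???????????????
???????????????

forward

???????????????
???????????????
???????????????
??∘∘∘⊛⊞∘???????
??⊞≋∙⊛∘∘???????
??⊞⊞∘∘≋∘∘∘?????
??∘∘∙∘≋∘∘∘?????
??∙≋∘≋⊞⊚⊛∘?????
??≋⊛⊛⊛∙⊛∙⊞?????
??∘∙⊛⊞∘∙⊛∘?????
??⊛≋∘∘⊛∘⊛⊛?????
??≋∘⊛≋∙⊛∙∘?????
??≋∘⊞∙∘∘⊞∙?????
???????????????
???????????????

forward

???????????????
???????????????
???????????????
???????????????
??∘∘∘⊛⊞∘???????
??⊞≋∙⊛∘∘∘⊞?????
??⊞⊞∘∘≋∘∘∘?????
??∘∘∙∘≋⊚∘∘?????
??∙≋∘≋⊞⊛⊛∘?????
??≋⊛⊛⊛∙⊛∙⊞?????
??∘∙⊛⊞∘∙⊛∘?????
??⊛≋∘∘⊛∘⊛⊛?????
??≋∘⊛≋∙⊛∙∘?????
??≋∘⊞∙∘∘⊞∙?????
???????????????

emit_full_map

∘∘∘⊛⊞∘??
⊞≋∙⊛∘∘∘⊞
⊞⊞∘∘≋∘∘∘
∘∘∙∘≋⊚∘∘
∙≋∘≋⊞⊛⊛∘
≋⊛⊛⊛∙⊛∙⊞
∘∙⊛⊞∘∙⊛∘
⊛≋∘∘⊛∘⊛⊛
≋∘⊛≋∙⊛∙∘
≋∘⊞∙∘∘⊞∙


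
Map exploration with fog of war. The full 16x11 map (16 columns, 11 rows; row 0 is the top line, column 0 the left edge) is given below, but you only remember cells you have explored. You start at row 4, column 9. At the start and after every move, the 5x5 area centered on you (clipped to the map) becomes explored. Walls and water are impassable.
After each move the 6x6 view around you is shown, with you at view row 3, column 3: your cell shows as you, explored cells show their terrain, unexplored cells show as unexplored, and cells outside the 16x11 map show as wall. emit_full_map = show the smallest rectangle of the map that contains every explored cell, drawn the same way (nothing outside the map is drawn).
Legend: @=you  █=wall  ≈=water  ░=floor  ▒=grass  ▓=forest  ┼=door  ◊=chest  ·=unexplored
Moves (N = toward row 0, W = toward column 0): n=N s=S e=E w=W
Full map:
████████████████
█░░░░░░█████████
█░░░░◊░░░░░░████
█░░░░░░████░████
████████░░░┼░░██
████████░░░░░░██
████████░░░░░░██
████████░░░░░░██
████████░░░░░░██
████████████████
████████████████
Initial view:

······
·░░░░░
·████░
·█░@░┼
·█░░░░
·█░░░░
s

·░░░░░
·████░
·█░░░┼
·█░@░░
·█░░░░
·█░░░░

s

·████░
·█░░░┼
·█░░░░
·█░@░░
·█░░░░
·█░░░░

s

·█░░░┼
·█░░░░
·█░░░░
·█░@░░
·█░░░░
·█████

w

··█░░░
·██░░░
·██░░░
·██@░░
·██░░░
·█████

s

·██░░░
·██░░░
·██░░░
·██@░░
·█████
·█████

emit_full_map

·░░░░░
·████░
·█░░░┼
██░░░░
██░░░░
██░░░░
██@░░░
██████
█████·

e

██░░░░
██░░░░
██░░░░
██░@░░
██████
██████

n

·█░░░┼
██░░░░
██░░░░
██░@░░
██░░░░
██████

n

·████░
·█░░░┼
██░░░░
██░@░░
██░░░░
██░░░░

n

·░░░░░
·████░
·█░░░┼
██░@░░
██░░░░
██░░░░

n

······
·░░░░░
·████░
·█░@░┼
██░░░░
██░░░░

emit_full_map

·░░░░░
·████░
·█░@░┼
██░░░░
██░░░░
██░░░░
██░░░░
██████
██████

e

······
░░░░░█
████░█
█░░@┼░
█░░░░░
█░░░░░

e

······
░░░░██
███░██
░░░@░░
░░░░░░
░░░░░░

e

······
░░░███
██░███
░░┼@░█
░░░░░█
░░░░░█

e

······
░░████
█░████
░┼░@██
░░░░██
░░░░██

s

░░████
█░████
░┼░░██
░░░@██
░░░░██
░░░░██

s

█░████
░┼░░██
░░░░██
░░░@██
░░░░██
░░░░██

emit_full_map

·░░░░░████
·████░████
·█░░░┼░░██
██░░░░░░██
██░░░░░@██
██░░░░░░██
██░░░░░░██
██████····
██████····


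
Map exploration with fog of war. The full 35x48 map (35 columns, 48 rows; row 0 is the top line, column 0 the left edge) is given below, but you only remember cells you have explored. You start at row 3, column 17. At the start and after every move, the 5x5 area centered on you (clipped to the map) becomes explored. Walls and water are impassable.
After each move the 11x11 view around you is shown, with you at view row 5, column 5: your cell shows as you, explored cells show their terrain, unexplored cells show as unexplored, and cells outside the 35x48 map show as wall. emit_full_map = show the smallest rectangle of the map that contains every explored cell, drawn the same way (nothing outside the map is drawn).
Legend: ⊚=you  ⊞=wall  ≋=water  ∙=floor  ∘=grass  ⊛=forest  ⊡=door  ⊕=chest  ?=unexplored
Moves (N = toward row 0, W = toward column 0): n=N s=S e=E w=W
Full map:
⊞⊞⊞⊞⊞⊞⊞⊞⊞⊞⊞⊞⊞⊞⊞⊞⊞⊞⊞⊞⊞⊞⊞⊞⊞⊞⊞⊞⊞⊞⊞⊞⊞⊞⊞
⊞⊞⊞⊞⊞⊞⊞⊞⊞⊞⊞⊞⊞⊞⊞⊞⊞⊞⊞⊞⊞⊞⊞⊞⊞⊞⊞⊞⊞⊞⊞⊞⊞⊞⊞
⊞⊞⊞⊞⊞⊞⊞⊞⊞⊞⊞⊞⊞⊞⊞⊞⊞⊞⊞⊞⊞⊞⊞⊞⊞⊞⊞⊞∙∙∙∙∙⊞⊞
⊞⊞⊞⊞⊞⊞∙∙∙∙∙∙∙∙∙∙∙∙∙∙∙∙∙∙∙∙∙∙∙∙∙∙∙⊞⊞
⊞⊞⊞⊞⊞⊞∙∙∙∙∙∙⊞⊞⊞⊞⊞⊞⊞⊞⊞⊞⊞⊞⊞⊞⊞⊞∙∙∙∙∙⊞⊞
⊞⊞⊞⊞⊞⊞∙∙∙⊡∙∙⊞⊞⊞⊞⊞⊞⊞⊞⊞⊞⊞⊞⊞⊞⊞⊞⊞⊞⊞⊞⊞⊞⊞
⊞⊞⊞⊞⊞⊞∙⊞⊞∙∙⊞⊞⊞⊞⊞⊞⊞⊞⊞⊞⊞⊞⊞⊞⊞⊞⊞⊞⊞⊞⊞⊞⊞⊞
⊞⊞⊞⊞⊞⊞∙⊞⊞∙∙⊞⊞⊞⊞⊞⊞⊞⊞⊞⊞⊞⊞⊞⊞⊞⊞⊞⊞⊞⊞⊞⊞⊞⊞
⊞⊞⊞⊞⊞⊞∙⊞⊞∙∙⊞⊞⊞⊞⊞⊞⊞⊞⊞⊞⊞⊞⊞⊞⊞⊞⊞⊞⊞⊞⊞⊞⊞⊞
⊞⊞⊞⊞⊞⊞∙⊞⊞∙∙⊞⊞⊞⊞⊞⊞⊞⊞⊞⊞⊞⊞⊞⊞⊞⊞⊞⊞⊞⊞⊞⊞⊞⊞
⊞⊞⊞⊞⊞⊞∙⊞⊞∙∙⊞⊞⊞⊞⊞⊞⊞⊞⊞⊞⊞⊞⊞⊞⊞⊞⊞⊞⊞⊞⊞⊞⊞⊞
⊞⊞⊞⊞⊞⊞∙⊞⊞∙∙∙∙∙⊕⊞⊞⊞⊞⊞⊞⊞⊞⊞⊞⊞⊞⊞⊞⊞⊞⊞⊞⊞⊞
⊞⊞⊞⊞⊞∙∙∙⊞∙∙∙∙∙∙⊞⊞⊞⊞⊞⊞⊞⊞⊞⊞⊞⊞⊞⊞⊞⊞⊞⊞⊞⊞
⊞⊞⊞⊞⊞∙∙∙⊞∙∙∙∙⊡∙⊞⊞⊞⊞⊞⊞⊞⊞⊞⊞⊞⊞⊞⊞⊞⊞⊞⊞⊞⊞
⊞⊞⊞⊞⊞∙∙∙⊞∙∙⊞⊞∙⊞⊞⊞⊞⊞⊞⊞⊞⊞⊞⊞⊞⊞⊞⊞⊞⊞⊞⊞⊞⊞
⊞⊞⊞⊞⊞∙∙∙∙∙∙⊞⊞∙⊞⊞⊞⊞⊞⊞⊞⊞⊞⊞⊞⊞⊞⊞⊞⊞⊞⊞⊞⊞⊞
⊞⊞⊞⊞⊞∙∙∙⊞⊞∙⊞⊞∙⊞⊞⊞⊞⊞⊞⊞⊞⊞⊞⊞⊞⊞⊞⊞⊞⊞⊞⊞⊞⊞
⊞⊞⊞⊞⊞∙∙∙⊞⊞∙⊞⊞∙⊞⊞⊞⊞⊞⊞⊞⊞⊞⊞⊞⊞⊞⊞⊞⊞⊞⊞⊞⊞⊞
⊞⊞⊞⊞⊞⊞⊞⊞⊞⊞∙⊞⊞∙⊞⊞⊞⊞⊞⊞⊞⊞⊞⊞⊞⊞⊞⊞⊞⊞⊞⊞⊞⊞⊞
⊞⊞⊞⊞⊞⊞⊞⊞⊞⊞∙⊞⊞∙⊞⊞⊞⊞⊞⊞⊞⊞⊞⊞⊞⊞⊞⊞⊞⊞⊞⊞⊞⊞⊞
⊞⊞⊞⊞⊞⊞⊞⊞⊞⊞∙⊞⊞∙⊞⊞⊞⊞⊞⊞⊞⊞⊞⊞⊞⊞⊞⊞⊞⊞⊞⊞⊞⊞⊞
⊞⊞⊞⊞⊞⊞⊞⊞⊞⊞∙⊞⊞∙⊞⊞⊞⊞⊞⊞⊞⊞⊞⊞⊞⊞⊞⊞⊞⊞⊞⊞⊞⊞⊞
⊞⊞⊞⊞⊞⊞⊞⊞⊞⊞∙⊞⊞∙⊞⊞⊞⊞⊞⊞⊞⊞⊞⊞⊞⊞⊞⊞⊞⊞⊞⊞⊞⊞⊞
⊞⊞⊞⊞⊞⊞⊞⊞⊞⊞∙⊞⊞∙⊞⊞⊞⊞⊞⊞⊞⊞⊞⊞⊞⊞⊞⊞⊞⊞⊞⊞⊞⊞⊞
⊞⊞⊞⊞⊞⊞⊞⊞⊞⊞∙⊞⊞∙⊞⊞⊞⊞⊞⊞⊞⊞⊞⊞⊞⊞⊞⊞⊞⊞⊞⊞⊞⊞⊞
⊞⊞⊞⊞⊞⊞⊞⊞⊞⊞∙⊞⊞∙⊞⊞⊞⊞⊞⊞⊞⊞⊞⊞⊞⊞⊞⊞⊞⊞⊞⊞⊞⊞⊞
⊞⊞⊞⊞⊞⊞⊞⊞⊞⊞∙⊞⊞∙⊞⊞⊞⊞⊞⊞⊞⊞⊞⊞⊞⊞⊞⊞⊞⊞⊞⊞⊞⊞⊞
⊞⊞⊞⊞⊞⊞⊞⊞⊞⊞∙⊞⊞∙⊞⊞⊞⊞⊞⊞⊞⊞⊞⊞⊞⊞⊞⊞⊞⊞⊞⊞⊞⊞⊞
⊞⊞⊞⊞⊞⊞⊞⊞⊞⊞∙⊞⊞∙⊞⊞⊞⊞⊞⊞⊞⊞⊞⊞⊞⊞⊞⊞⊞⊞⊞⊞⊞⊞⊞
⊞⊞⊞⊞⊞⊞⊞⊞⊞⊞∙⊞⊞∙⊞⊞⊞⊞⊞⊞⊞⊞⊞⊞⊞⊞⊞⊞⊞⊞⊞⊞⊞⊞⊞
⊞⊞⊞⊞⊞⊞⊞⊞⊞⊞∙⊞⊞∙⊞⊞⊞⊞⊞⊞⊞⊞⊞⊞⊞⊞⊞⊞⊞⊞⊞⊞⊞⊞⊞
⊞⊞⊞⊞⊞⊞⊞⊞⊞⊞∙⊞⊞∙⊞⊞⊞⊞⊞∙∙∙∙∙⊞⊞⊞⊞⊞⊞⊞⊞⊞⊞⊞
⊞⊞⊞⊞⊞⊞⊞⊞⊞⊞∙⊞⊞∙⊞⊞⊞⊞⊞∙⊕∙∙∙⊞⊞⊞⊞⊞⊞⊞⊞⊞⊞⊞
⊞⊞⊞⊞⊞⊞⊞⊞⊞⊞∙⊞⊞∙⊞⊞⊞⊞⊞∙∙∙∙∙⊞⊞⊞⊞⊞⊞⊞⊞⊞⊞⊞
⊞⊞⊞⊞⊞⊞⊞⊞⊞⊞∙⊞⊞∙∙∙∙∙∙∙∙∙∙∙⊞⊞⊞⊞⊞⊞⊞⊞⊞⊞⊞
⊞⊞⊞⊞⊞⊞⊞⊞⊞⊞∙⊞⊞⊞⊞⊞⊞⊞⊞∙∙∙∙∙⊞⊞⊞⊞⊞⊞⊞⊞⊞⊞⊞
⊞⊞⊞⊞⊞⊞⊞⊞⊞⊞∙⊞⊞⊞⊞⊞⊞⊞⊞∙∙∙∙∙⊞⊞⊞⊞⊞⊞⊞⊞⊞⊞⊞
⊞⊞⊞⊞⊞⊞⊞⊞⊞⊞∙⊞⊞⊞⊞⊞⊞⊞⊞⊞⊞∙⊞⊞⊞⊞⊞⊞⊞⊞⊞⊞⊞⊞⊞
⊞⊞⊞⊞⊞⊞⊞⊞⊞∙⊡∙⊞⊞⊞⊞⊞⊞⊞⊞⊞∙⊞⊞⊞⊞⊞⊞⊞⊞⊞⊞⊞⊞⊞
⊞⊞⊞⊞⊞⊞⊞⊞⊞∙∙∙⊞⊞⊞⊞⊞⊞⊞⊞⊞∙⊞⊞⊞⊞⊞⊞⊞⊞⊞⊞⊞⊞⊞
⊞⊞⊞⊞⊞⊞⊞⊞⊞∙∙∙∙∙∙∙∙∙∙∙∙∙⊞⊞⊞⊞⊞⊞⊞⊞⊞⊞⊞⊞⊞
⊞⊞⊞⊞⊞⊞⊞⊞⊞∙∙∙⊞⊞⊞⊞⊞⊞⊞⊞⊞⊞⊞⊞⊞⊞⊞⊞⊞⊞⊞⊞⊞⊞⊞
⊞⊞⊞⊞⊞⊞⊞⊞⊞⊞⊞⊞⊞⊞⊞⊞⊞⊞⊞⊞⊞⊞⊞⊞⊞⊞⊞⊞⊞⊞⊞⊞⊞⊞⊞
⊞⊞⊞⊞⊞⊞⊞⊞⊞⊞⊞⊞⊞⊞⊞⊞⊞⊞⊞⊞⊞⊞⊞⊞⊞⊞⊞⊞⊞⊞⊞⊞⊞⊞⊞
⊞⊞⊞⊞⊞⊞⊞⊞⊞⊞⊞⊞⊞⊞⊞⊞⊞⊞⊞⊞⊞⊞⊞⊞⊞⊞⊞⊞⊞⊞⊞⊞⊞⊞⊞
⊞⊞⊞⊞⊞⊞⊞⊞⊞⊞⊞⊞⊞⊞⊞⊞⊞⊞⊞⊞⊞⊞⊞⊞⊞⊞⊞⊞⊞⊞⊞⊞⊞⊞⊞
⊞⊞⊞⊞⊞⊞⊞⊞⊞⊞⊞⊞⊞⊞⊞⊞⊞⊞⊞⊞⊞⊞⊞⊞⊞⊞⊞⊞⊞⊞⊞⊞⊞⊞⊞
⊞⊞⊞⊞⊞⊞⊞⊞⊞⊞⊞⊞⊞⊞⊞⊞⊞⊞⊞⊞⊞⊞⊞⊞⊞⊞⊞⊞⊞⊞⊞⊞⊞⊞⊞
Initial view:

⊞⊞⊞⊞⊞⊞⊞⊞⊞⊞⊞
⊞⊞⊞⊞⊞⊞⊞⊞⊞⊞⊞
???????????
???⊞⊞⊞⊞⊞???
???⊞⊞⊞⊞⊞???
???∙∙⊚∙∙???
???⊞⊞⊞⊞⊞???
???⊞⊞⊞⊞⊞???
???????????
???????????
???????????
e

⊞⊞⊞⊞⊞⊞⊞⊞⊞⊞⊞
⊞⊞⊞⊞⊞⊞⊞⊞⊞⊞⊞
???????????
??⊞⊞⊞⊞⊞⊞???
??⊞⊞⊞⊞⊞⊞???
??∙∙∙⊚∙∙???
??⊞⊞⊞⊞⊞⊞???
??⊞⊞⊞⊞⊞⊞???
???????????
???????????
???????????

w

⊞⊞⊞⊞⊞⊞⊞⊞⊞⊞⊞
⊞⊞⊞⊞⊞⊞⊞⊞⊞⊞⊞
???????????
???⊞⊞⊞⊞⊞⊞??
???⊞⊞⊞⊞⊞⊞??
???∙∙⊚∙∙∙??
???⊞⊞⊞⊞⊞⊞??
???⊞⊞⊞⊞⊞⊞??
???????????
???????????
???????????

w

⊞⊞⊞⊞⊞⊞⊞⊞⊞⊞⊞
⊞⊞⊞⊞⊞⊞⊞⊞⊞⊞⊞
???????????
???⊞⊞⊞⊞⊞⊞⊞?
???⊞⊞⊞⊞⊞⊞⊞?
???∙∙⊚∙∙∙∙?
???⊞⊞⊞⊞⊞⊞⊞?
???⊞⊞⊞⊞⊞⊞⊞?
???????????
???????????
???????????

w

⊞⊞⊞⊞⊞⊞⊞⊞⊞⊞⊞
⊞⊞⊞⊞⊞⊞⊞⊞⊞⊞⊞
???????????
???⊞⊞⊞⊞⊞⊞⊞⊞
???⊞⊞⊞⊞⊞⊞⊞⊞
???∙∙⊚∙∙∙∙∙
???⊞⊞⊞⊞⊞⊞⊞⊞
???⊞⊞⊞⊞⊞⊞⊞⊞
???????????
???????????
???????????

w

⊞⊞⊞⊞⊞⊞⊞⊞⊞⊞⊞
⊞⊞⊞⊞⊞⊞⊞⊞⊞⊞⊞
???????????
???⊞⊞⊞⊞⊞⊞⊞⊞
???⊞⊞⊞⊞⊞⊞⊞⊞
???∙∙⊚∙∙∙∙∙
???⊞⊞⊞⊞⊞⊞⊞⊞
???⊞⊞⊞⊞⊞⊞⊞⊞
???????????
???????????
???????????

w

⊞⊞⊞⊞⊞⊞⊞⊞⊞⊞⊞
⊞⊞⊞⊞⊞⊞⊞⊞⊞⊞⊞
???????????
???⊞⊞⊞⊞⊞⊞⊞⊞
???⊞⊞⊞⊞⊞⊞⊞⊞
???∙∙⊚∙∙∙∙∙
???∙⊞⊞⊞⊞⊞⊞⊞
???∙⊞⊞⊞⊞⊞⊞⊞
???????????
???????????
???????????

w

⊞⊞⊞⊞⊞⊞⊞⊞⊞⊞⊞
⊞⊞⊞⊞⊞⊞⊞⊞⊞⊞⊞
???????????
???⊞⊞⊞⊞⊞⊞⊞⊞
???⊞⊞⊞⊞⊞⊞⊞⊞
???∙∙⊚∙∙∙∙∙
???∙∙⊞⊞⊞⊞⊞⊞
???∙∙⊞⊞⊞⊞⊞⊞
???????????
???????????
???????????

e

⊞⊞⊞⊞⊞⊞⊞⊞⊞⊞⊞
⊞⊞⊞⊞⊞⊞⊞⊞⊞⊞⊞
???????????
??⊞⊞⊞⊞⊞⊞⊞⊞⊞
??⊞⊞⊞⊞⊞⊞⊞⊞⊞
??∙∙∙⊚∙∙∙∙∙
??∙∙⊞⊞⊞⊞⊞⊞⊞
??∙∙⊞⊞⊞⊞⊞⊞⊞
???????????
???????????
???????????

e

⊞⊞⊞⊞⊞⊞⊞⊞⊞⊞⊞
⊞⊞⊞⊞⊞⊞⊞⊞⊞⊞⊞
???????????
?⊞⊞⊞⊞⊞⊞⊞⊞⊞⊞
?⊞⊞⊞⊞⊞⊞⊞⊞⊞⊞
?∙∙∙∙⊚∙∙∙∙∙
?∙∙⊞⊞⊞⊞⊞⊞⊞⊞
?∙∙⊞⊞⊞⊞⊞⊞⊞⊞
???????????
???????????
???????????

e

⊞⊞⊞⊞⊞⊞⊞⊞⊞⊞⊞
⊞⊞⊞⊞⊞⊞⊞⊞⊞⊞⊞
???????????
⊞⊞⊞⊞⊞⊞⊞⊞⊞⊞⊞
⊞⊞⊞⊞⊞⊞⊞⊞⊞⊞⊞
∙∙∙∙∙⊚∙∙∙∙∙
∙∙⊞⊞⊞⊞⊞⊞⊞⊞⊞
∙∙⊞⊞⊞⊞⊞⊞⊞⊞⊞
???????????
???????????
???????????

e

⊞⊞⊞⊞⊞⊞⊞⊞⊞⊞⊞
⊞⊞⊞⊞⊞⊞⊞⊞⊞⊞⊞
???????????
⊞⊞⊞⊞⊞⊞⊞⊞⊞⊞?
⊞⊞⊞⊞⊞⊞⊞⊞⊞⊞?
∙∙∙∙∙⊚∙∙∙∙?
∙⊞⊞⊞⊞⊞⊞⊞⊞⊞?
∙⊞⊞⊞⊞⊞⊞⊞⊞⊞?
???????????
???????????
???????????

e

⊞⊞⊞⊞⊞⊞⊞⊞⊞⊞⊞
⊞⊞⊞⊞⊞⊞⊞⊞⊞⊞⊞
???????????
⊞⊞⊞⊞⊞⊞⊞⊞⊞??
⊞⊞⊞⊞⊞⊞⊞⊞⊞??
∙∙∙∙∙⊚∙∙∙??
⊞⊞⊞⊞⊞⊞⊞⊞⊞??
⊞⊞⊞⊞⊞⊞⊞⊞⊞??
???????????
???????????
???????????

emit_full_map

⊞⊞⊞⊞⊞⊞⊞⊞⊞⊞⊞
⊞⊞⊞⊞⊞⊞⊞⊞⊞⊞⊞
∙∙∙∙∙∙∙⊚∙∙∙
∙∙⊞⊞⊞⊞⊞⊞⊞⊞⊞
∙∙⊞⊞⊞⊞⊞⊞⊞⊞⊞

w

⊞⊞⊞⊞⊞⊞⊞⊞⊞⊞⊞
⊞⊞⊞⊞⊞⊞⊞⊞⊞⊞⊞
???????????
⊞⊞⊞⊞⊞⊞⊞⊞⊞⊞?
⊞⊞⊞⊞⊞⊞⊞⊞⊞⊞?
∙∙∙∙∙⊚∙∙∙∙?
∙⊞⊞⊞⊞⊞⊞⊞⊞⊞?
∙⊞⊞⊞⊞⊞⊞⊞⊞⊞?
???????????
???????????
???????????

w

⊞⊞⊞⊞⊞⊞⊞⊞⊞⊞⊞
⊞⊞⊞⊞⊞⊞⊞⊞⊞⊞⊞
???????????
⊞⊞⊞⊞⊞⊞⊞⊞⊞⊞⊞
⊞⊞⊞⊞⊞⊞⊞⊞⊞⊞⊞
∙∙∙∙∙⊚∙∙∙∙∙
∙∙⊞⊞⊞⊞⊞⊞⊞⊞⊞
∙∙⊞⊞⊞⊞⊞⊞⊞⊞⊞
???????????
???????????
???????????


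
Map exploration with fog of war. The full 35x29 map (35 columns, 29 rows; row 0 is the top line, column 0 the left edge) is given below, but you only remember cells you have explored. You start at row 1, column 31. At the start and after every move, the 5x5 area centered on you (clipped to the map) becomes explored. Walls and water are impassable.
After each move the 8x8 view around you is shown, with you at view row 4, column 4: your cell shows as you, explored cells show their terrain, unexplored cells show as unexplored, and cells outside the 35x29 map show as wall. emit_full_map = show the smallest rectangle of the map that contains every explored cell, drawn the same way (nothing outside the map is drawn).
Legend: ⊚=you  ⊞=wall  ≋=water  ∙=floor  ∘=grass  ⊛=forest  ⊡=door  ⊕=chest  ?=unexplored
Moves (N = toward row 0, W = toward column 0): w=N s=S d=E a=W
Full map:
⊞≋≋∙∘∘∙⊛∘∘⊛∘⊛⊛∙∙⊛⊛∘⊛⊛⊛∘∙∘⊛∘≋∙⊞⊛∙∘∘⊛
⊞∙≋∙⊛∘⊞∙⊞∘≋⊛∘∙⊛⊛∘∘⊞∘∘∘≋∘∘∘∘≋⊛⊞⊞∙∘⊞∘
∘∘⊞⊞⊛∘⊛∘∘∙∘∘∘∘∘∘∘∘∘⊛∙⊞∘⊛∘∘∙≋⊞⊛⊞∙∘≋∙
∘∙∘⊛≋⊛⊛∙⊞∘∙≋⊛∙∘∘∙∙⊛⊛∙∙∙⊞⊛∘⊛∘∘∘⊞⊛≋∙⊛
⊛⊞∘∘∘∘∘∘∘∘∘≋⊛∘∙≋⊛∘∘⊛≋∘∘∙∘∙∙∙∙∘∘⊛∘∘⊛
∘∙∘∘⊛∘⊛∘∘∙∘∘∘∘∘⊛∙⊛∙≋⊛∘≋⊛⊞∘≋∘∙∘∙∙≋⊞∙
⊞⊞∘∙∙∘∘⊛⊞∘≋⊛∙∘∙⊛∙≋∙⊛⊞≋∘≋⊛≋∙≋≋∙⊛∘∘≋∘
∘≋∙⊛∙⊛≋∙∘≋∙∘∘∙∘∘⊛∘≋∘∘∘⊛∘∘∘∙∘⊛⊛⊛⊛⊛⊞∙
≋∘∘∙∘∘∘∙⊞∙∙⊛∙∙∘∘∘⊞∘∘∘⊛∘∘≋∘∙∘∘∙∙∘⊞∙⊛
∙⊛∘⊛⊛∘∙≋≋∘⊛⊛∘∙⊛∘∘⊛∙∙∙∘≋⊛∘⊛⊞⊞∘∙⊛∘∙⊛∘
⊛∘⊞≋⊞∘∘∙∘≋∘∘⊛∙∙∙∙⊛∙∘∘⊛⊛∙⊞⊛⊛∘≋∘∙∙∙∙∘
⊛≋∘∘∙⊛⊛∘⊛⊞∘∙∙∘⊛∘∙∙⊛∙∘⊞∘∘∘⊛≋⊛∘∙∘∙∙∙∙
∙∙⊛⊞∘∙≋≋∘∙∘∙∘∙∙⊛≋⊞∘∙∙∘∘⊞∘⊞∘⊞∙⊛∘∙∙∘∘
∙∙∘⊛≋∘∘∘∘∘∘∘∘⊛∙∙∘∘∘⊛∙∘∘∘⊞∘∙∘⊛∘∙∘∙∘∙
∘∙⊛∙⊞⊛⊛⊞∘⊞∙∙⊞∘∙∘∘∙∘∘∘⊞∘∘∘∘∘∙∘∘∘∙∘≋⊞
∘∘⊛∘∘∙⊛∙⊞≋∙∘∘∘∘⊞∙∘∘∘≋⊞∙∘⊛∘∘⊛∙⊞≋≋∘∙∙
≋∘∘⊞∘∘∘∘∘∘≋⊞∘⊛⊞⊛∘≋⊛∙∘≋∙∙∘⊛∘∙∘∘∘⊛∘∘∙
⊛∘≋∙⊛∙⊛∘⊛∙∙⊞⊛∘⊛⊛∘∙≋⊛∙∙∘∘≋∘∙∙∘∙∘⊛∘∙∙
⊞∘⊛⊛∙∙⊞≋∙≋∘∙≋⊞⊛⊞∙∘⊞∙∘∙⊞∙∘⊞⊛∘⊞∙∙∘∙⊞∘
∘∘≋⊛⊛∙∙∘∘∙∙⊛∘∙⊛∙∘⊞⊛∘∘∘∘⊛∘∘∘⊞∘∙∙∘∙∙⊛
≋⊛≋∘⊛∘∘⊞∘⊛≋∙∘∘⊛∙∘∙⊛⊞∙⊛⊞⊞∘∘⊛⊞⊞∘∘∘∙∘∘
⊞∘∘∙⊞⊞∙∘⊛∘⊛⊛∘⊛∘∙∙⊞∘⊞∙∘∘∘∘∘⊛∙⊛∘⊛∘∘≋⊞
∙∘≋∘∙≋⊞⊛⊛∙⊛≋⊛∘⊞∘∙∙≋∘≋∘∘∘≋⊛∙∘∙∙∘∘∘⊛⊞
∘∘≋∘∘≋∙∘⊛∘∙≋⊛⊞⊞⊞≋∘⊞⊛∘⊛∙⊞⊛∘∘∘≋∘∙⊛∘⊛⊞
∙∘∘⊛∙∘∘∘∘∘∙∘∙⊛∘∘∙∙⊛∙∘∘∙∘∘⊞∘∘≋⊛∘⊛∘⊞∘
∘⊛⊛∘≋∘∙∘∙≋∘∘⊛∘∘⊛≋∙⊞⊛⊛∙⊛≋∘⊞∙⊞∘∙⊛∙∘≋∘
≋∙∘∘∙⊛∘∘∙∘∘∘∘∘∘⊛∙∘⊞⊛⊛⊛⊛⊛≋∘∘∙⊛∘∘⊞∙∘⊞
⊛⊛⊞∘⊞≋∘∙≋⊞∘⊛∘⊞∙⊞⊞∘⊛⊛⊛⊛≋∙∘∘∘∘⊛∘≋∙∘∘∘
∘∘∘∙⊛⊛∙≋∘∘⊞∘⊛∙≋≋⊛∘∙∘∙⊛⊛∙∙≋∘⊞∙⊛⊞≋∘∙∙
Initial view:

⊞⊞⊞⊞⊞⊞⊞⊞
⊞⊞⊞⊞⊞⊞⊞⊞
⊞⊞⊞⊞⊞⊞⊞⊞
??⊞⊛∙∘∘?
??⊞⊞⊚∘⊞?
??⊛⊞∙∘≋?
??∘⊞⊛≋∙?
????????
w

⊞⊞⊞⊞⊞⊞⊞⊞
⊞⊞⊞⊞⊞⊞⊞⊞
⊞⊞⊞⊞⊞⊞⊞⊞
⊞⊞⊞⊞⊞⊞⊞⊞
??⊞⊛⊚∘∘?
??⊞⊞∙∘⊞?
??⊛⊞∙∘≋?
??∘⊞⊛≋∙?

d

⊞⊞⊞⊞⊞⊞⊞⊞
⊞⊞⊞⊞⊞⊞⊞⊞
⊞⊞⊞⊞⊞⊞⊞⊞
⊞⊞⊞⊞⊞⊞⊞⊞
?⊞⊛∙⊚∘⊛⊞
?⊞⊞∙∘⊞∘⊞
?⊛⊞∙∘≋∙⊞
?∘⊞⊛≋∙?⊞

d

⊞⊞⊞⊞⊞⊞⊞⊞
⊞⊞⊞⊞⊞⊞⊞⊞
⊞⊞⊞⊞⊞⊞⊞⊞
⊞⊞⊞⊞⊞⊞⊞⊞
⊞⊛∙∘⊚⊛⊞⊞
⊞⊞∙∘⊞∘⊞⊞
⊛⊞∙∘≋∙⊞⊞
∘⊞⊛≋∙?⊞⊞

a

⊞⊞⊞⊞⊞⊞⊞⊞
⊞⊞⊞⊞⊞⊞⊞⊞
⊞⊞⊞⊞⊞⊞⊞⊞
⊞⊞⊞⊞⊞⊞⊞⊞
?⊞⊛∙⊚∘⊛⊞
?⊞⊞∙∘⊞∘⊞
?⊛⊞∙∘≋∙⊞
?∘⊞⊛≋∙?⊞

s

⊞⊞⊞⊞⊞⊞⊞⊞
⊞⊞⊞⊞⊞⊞⊞⊞
⊞⊞⊞⊞⊞⊞⊞⊞
?⊞⊛∙∘∘⊛⊞
?⊞⊞∙⊚⊞∘⊞
?⊛⊞∙∘≋∙⊞
?∘⊞⊛≋∙⊛⊞
???????⊞

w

⊞⊞⊞⊞⊞⊞⊞⊞
⊞⊞⊞⊞⊞⊞⊞⊞
⊞⊞⊞⊞⊞⊞⊞⊞
⊞⊞⊞⊞⊞⊞⊞⊞
?⊞⊛∙⊚∘⊛⊞
?⊞⊞∙∘⊞∘⊞
?⊛⊞∙∘≋∙⊞
?∘⊞⊛≋∙⊛⊞

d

⊞⊞⊞⊞⊞⊞⊞⊞
⊞⊞⊞⊞⊞⊞⊞⊞
⊞⊞⊞⊞⊞⊞⊞⊞
⊞⊞⊞⊞⊞⊞⊞⊞
⊞⊛∙∘⊚⊛⊞⊞
⊞⊞∙∘⊞∘⊞⊞
⊛⊞∙∘≋∙⊞⊞
∘⊞⊛≋∙⊛⊞⊞

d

⊞⊞⊞⊞⊞⊞⊞⊞
⊞⊞⊞⊞⊞⊞⊞⊞
⊞⊞⊞⊞⊞⊞⊞⊞
⊞⊞⊞⊞⊞⊞⊞⊞
⊛∙∘∘⊚⊞⊞⊞
⊞∙∘⊞∘⊞⊞⊞
⊞∙∘≋∙⊞⊞⊞
⊞⊛≋∙⊛⊞⊞⊞

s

⊞⊞⊞⊞⊞⊞⊞⊞
⊞⊞⊞⊞⊞⊞⊞⊞
⊞⊞⊞⊞⊞⊞⊞⊞
⊛∙∘∘⊛⊞⊞⊞
⊞∙∘⊞⊚⊞⊞⊞
⊞∙∘≋∙⊞⊞⊞
⊞⊛≋∙⊛⊞⊞⊞
?????⊞⊞⊞

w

⊞⊞⊞⊞⊞⊞⊞⊞
⊞⊞⊞⊞⊞⊞⊞⊞
⊞⊞⊞⊞⊞⊞⊞⊞
⊞⊞⊞⊞⊞⊞⊞⊞
⊛∙∘∘⊚⊞⊞⊞
⊞∙∘⊞∘⊞⊞⊞
⊞∙∘≋∙⊞⊞⊞
⊞⊛≋∙⊛⊞⊞⊞

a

⊞⊞⊞⊞⊞⊞⊞⊞
⊞⊞⊞⊞⊞⊞⊞⊞
⊞⊞⊞⊞⊞⊞⊞⊞
⊞⊞⊞⊞⊞⊞⊞⊞
⊞⊛∙∘⊚⊛⊞⊞
⊞⊞∙∘⊞∘⊞⊞
⊛⊞∙∘≋∙⊞⊞
∘⊞⊛≋∙⊛⊞⊞

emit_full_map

⊞⊛∙∘⊚⊛
⊞⊞∙∘⊞∘
⊛⊞∙∘≋∙
∘⊞⊛≋∙⊛
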